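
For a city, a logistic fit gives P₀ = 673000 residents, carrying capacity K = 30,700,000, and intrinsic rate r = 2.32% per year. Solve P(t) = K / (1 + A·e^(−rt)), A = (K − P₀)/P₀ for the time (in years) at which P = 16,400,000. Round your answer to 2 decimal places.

t ≈ 169.62 years

A = (30700000 − 673000)/673000 = 44.61664
16400000 = 30700000/(1 + 44.61664·e^(−0.0232t)) → 1 + 44.61664·e^(−0.0232t) = 1.87195
e^(−0.0232t) = 0.019543 → t = ln(51.16874)/0.0232 = 3.93513/0.0232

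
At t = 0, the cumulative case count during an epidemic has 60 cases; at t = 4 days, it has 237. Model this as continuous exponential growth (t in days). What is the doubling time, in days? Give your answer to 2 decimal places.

r = ln(237/60) / 4 = ln(3.95) / 4 ≈ 0.343429 per day
doubling time = ln 2 / |r| = 0.69315 / 0.343429

doubling time ≈ 2.02 days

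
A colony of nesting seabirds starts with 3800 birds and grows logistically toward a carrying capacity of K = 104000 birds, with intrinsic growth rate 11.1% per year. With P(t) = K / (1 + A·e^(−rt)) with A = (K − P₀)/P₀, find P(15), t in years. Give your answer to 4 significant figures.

A = (104000 − 3800)/3800 = 26.36842
P(15) = 104000 / (1 + 26.36842·e^(−0.111·15)) = 104000 / (1 + 26.36842·0.189191)
= 104000 / 5.98866 ≈ 17366.16

≈ 17,370 birds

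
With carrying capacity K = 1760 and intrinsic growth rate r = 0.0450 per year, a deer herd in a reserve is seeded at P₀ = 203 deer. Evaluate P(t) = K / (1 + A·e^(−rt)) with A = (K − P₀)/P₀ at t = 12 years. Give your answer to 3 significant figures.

A = (1760 − 203)/203 = 7.66995
P(12) = 1760 / (1 + 7.66995·e^(−0.045·12)) = 1760 / (1 + 7.66995·0.582748)
= 1760 / 5.46965 ≈ 321.78

≈ 322 deer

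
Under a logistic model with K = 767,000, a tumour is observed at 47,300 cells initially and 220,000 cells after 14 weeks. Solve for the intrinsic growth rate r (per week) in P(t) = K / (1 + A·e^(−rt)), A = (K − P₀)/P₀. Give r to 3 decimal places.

A = (767000 − 47300)/47300 = 15.21564
220000 = 767000/(1 + 15.21564·e^(−r·14)) → e^(−14r) = (3.48636 − 1)/15.21564 = 0.163408
r = −ln(0.163408)/14 = 1.8115/14

r ≈ 0.129 per week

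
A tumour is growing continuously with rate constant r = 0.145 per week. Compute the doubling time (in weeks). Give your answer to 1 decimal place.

doubling time = ln(2) / |r| = 0.69315 / 0.145

doubling time ≈ 4.8 weeks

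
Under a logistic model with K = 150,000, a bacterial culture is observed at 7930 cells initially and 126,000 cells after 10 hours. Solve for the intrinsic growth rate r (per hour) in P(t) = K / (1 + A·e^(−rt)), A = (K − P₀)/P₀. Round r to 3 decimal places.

A = (150000 − 7930)/7930 = 17.91551
126000 = 150000/(1 + 17.91551·e^(−r·10)) → e^(−10r) = (1.19048 − 1)/17.91551 = 0.010632
r = −ln(0.010632)/10 = 4.54389/10

r ≈ 0.454 per hour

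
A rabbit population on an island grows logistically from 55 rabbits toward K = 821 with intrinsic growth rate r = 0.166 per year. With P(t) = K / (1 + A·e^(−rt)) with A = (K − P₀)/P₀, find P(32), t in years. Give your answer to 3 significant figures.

≈ 768 rabbits

A = (821 − 55)/55 = 13.92727
P(32) = 821 / (1 + 13.92727·e^(−0.166·32)) = 821 / (1 + 13.92727·0.004932)
= 821 / 1.06869 ≈ 768.23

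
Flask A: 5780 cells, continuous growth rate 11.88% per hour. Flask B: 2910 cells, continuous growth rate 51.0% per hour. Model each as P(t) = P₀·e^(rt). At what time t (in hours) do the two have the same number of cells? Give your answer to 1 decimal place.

t ≈ 1.8 hours

5780·e^(0.1188t) = 2910·e^(0.51t)
5780/2910 = e^((0.51 − 0.1188)t) → ln(1.98625) = 0.3912·t
t = 0.68625 / 0.3912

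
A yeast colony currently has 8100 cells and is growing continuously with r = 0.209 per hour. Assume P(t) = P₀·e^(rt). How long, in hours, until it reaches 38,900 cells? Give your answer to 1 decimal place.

t ≈ 7.5 hours

38900 = 8100 · e^(0.209·t)
t = ln(38900/8100) / 0.209 = ln(4.80247) / 0.209 = 1.56913 / 0.209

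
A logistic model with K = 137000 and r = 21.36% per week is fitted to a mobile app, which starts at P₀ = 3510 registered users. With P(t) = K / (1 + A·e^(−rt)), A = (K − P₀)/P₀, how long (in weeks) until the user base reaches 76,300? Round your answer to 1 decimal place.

A = (137000 − 3510)/3510 = 38.03134
76300 = 137000/(1 + 38.03134·e^(−0.2136t)) → 1 + 38.03134·e^(−0.2136t) = 1.79554
e^(−0.2136t) = 0.020918 → t = ln(47.80546)/0.2136 = 3.86714/0.2136

t ≈ 18.1 weeks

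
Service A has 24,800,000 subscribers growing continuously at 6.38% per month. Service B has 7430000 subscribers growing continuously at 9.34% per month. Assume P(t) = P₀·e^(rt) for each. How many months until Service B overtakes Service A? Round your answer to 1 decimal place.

24800000·e^(0.0638t) = 7430000·e^(0.0934t)
24800000/7430000 = e^((0.0934 − 0.0638)t) → ln(3.33782) = 0.0296·t
t = 1.20532 / 0.0296

t ≈ 40.7 months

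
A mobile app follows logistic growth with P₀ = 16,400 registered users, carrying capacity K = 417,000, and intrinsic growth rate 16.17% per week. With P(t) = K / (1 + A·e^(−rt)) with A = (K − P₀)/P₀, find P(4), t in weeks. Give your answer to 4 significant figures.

≈ 30,230 registered users

A = (417000 − 16400)/16400 = 24.42683
P(4) = 417000 / (1 + 24.42683·e^(−0.1617·4)) = 417000 / (1 + 24.42683·0.523719)
= 417000 / 13.79279 ≈ 30233.18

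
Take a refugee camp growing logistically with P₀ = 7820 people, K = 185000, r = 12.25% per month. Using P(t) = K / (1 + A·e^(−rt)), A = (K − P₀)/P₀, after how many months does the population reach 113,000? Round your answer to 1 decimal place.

t ≈ 29.2 months

A = (185000 − 7820)/7820 = 22.65729
113000 = 185000/(1 + 22.65729·e^(−0.1225t)) → 1 + 22.65729·e^(−0.1225t) = 1.63717
e^(−0.1225t) = 0.028122 → t = ln(35.55936)/0.1225 = 3.5712/0.1225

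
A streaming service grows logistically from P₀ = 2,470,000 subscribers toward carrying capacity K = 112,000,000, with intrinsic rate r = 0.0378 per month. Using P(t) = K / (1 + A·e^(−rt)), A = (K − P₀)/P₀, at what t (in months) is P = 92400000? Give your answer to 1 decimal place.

A = (112000000 − 2470000)/2470000 = 44.34413
92400000 = 112000000/(1 + 44.34413·e^(−0.0378t)) → 1 + 44.34413·e^(−0.0378t) = 1.21212
e^(−0.0378t) = 0.004784 → t = ln(209.0509)/0.0378 = 5.34258/0.0378

t ≈ 141.3 months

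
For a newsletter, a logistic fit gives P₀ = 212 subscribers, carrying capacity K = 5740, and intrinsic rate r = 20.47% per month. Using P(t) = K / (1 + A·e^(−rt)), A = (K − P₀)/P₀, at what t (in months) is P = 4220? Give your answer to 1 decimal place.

t ≈ 20.9 months

A = (5740 − 212)/212 = 26.07547
4220 = 5740/(1 + 26.07547·e^(−0.2047t)) → 1 + 26.07547·e^(−0.2047t) = 1.36019
e^(−0.2047t) = 0.013813 → t = ln(72.39374)/0.2047 = 4.28212/0.2047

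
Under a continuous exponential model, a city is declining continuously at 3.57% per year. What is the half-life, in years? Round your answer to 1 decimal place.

half-life ≈ 19.4 years

half-life = ln(2) / |r| = 0.69315 / 0.0357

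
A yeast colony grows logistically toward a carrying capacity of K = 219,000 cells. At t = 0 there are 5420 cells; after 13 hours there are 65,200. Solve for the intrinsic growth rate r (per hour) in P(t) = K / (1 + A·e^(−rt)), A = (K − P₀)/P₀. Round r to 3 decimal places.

A = (219000 − 5420)/5420 = 39.4059
65200 = 219000/(1 + 39.4059·e^(−r·13)) → e^(−13r) = (3.3589 − 1)/39.4059 = 0.059861
r = −ln(0.059861)/13 = 2.81572/13

r ≈ 0.217 per hour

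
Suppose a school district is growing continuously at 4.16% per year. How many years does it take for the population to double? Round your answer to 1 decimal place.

doubling time ≈ 16.7 years

doubling time = ln(2) / |r| = 0.69315 / 0.0416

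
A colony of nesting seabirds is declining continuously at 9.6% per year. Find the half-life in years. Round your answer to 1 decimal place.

half-life = ln(2) / |r| = 0.69315 / 0.096

half-life ≈ 7.2 years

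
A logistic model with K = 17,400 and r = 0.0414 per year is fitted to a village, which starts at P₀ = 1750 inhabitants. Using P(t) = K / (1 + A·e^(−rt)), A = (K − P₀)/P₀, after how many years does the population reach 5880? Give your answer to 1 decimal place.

A = (17400 − 1750)/1750 = 8.94286
5880 = 17400/(1 + 8.94286·e^(−0.0414t)) → 1 + 8.94286·e^(−0.0414t) = 2.95918
e^(−0.0414t) = 0.219078 → t = ln(4.56458)/0.0414 = 1.51833/0.0414

t ≈ 36.7 years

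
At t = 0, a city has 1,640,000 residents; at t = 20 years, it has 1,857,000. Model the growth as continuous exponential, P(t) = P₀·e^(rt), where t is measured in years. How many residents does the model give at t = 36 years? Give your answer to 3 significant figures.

≈ 2,050,000 residents

r = ln(1857000/1640000) / 20 ≈ 0.006213 per year
P(36) = 1640000 · e^(0.006213·36) = 1640000 · 1.25067 ≈ 2051097.7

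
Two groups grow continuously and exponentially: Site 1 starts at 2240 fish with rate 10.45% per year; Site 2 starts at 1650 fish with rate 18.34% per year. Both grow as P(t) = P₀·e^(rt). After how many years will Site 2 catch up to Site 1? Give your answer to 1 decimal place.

2240·e^(0.1045t) = 1650·e^(0.1834t)
2240/1650 = e^((0.1834 − 0.1045)t) → ln(1.35758) = 0.0789·t
t = 0.3057 / 0.0789

t ≈ 3.9 years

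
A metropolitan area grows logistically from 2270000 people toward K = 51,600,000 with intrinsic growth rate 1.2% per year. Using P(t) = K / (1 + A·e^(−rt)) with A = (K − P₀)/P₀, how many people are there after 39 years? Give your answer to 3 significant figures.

≈ 3,530,000 people

A = (51600000 − 2270000)/2270000 = 21.73128
P(39) = 51600000 / (1 + 21.73128·e^(−0.012·39)) = 51600000 / (1 + 21.73128·0.626254)
= 51600000 / 14.60929 ≈ 3531999.37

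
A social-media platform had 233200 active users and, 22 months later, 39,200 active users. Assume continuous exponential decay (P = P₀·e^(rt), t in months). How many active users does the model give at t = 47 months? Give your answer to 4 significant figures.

≈ 5,167 active users

r = ln(39200/233200) / 22 ≈ -0.081055 per month
P(47) = 233200 · e^(-0.081055·47) = 233200 · 0.02216 ≈ 5166.99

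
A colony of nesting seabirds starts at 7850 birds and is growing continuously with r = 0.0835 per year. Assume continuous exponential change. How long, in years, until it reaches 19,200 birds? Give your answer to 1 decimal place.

19200 = 7850 · e^(0.0835·t)
t = ln(19200/7850) / 0.0835 = ln(2.44586) / 0.0835 = 0.8944 / 0.0835

t ≈ 10.7 years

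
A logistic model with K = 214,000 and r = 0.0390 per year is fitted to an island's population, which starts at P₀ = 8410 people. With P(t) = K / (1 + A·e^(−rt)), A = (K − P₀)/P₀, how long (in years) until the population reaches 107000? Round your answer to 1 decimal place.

t ≈ 82.0 years

A = (214000 − 8410)/8410 = 24.4459
107000 = 214000/(1 + 24.4459·e^(−0.039t)) → 1 + 24.4459·e^(−0.039t) = 2
e^(−0.039t) = 0.040907 → t = ln(24.4459)/0.039 = 3.19646/0.039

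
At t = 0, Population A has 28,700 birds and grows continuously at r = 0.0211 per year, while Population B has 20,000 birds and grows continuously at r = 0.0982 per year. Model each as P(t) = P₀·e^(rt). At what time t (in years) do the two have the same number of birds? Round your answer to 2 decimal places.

28700·e^(0.0211t) = 20000·e^(0.0982t)
28700/20000 = e^((0.0982 − 0.0211)t) → ln(1.435) = 0.0771·t
t = 0.36116 / 0.0771

t ≈ 4.68 years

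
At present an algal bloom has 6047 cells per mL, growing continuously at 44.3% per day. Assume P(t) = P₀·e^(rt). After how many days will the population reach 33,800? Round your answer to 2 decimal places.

t ≈ 3.88 days

33800 = 6047 · e^(0.443·t)
t = ln(33800/6047) / 0.443 = ln(5.58955) / 0.443 = 1.7209 / 0.443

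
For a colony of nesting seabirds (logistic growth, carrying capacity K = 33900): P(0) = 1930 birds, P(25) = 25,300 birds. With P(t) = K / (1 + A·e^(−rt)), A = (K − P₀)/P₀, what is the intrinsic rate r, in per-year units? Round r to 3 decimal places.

r ≈ 0.155 per year

A = (33900 − 1930)/1930 = 16.56477
25300 = 33900/(1 + 16.56477·e^(−r·25)) → e^(−25r) = (1.33992 − 1)/16.56477 = 0.020521
r = −ln(0.020521)/25 = 3.88632/25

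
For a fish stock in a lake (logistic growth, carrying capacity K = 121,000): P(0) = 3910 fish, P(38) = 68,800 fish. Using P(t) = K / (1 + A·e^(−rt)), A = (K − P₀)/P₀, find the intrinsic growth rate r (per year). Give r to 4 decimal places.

A = (121000 − 3910)/3910 = 29.94629
68800 = 121000/(1 + 29.94629·e^(−r·38)) → e^(−38r) = (1.75872 − 1)/29.94629 = 0.025336
r = −ln(0.025336)/38 = 3.67553/38

r ≈ 0.0967 per year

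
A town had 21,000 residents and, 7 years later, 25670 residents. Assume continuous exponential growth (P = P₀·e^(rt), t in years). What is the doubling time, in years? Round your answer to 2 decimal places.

doubling time ≈ 24.16 years

r = ln(25670/21000) / 7 = ln(1.22238) / 7 ≈ 0.028686 per year
doubling time = ln 2 / |r| = 0.69315 / 0.028686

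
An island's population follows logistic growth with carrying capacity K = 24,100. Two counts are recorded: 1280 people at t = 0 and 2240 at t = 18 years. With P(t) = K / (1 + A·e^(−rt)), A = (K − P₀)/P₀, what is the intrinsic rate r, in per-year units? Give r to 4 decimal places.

r ≈ 0.0335 per year

A = (24100 − 1280)/1280 = 17.82812
2240 = 24100/(1 + 17.82812·e^(−r·18)) → e^(−18r) = (10.75893 − 1)/17.82812 = 0.54739
r = −ln(0.54739)/18 = 0.60259/18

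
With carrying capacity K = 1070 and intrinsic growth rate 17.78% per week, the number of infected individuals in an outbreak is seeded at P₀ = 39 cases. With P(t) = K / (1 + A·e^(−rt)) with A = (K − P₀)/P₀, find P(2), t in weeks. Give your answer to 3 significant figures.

A = (1070 − 39)/39 = 26.4359
P(2) = 1070 / (1 + 26.4359·e^(−0.1778·2)) = 1070 / (1 + 26.4359·0.700753)
= 1070 / 19.52503 ≈ 54.8

≈ 54.8 cases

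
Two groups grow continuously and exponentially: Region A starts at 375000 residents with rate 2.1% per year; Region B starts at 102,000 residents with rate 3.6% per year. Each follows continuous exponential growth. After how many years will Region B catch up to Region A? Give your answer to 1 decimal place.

t ≈ 86.8 years

375000·e^(0.021t) = 102000·e^(0.036t)
375000/102000 = e^((0.036 − 0.021)t) → ln(3.67647) = 0.015·t
t = 1.30195 / 0.015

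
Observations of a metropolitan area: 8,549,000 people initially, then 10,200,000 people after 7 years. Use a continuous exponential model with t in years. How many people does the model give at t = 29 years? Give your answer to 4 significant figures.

≈ 17,770,000 people

r = ln(10200000/8549000) / 7 ≈ 0.025225 per year
P(29) = 8549000 · e^(0.025225·29) = 8549000 · 2.07823 ≈ 17766820.52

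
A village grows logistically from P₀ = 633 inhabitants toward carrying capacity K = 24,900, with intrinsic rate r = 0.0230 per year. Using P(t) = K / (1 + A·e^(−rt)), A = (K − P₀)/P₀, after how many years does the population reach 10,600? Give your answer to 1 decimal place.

A = (24900 − 633)/633 = 38.33649
10600 = 24900/(1 + 38.33649·e^(−0.023t)) → 1 + 38.33649·e^(−0.023t) = 2.34906
e^(−0.023t) = 0.03519 → t = ln(28.41726)/0.023 = 3.347/0.023

t ≈ 145.5 years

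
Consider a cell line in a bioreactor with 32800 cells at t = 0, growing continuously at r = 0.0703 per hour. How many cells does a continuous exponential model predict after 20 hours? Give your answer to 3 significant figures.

≈ 134,000 cells

P(20) = 32800 · e^(0.0703·20) = 32800 · e^(1.406)
= 32800 · 4.0796 ≈ 133811.02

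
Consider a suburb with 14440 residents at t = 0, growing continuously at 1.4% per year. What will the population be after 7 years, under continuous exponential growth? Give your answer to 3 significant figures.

P(7) = 14440 · e^(0.014·7) = 14440 · e^(0.098)
= 14440 · 1.10296 ≈ 15926.78

≈ 15,900 residents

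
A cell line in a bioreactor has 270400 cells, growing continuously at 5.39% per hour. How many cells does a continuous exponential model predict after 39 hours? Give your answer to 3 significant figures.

≈ 2,210,000 cells

P(39) = 270400 · e^(0.0539·39) = 270400 · e^(2.1021)
= 270400 · 8.18334 ≈ 2212774.29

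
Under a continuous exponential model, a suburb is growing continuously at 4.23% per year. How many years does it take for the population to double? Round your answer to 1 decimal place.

doubling time = ln(2) / |r| = 0.69315 / 0.0423

doubling time ≈ 16.4 years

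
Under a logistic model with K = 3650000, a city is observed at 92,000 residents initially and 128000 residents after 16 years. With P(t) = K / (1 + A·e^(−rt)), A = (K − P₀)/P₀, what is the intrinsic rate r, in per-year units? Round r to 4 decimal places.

A = (3650000 − 92000)/92000 = 38.67391
128000 = 3650000/(1 + 38.67391·e^(−r·16)) → e^(−16r) = (28.51562 − 1)/38.67391 = 0.711478
r = −ln(0.711478)/16 = 0.34041/16

r ≈ 0.0213 per year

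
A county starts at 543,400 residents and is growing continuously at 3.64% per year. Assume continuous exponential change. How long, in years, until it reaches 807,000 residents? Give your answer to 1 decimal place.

t ≈ 10.9 years

807000 = 543400 · e^(0.0364·t)
t = ln(807000/543400) / 0.0364 = ln(1.48509) / 0.0364 = 0.39548 / 0.0364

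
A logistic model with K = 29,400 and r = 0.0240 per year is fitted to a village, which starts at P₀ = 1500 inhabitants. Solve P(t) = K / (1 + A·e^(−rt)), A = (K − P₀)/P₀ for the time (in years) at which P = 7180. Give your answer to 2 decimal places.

A = (29400 − 1500)/1500 = 18.6
7180 = 29400/(1 + 18.6·e^(−0.024t)) → 1 + 18.6·e^(−0.024t) = 4.09471
e^(−0.024t) = 0.166382 → t = ln(6.01026)/0.024 = 1.79347/0.024

t ≈ 74.73 years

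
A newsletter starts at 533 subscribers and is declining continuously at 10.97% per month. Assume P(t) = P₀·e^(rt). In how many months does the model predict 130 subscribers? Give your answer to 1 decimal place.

t ≈ 12.9 months

130 = 533 · e^(-0.1097·t)
t = ln(130/533) / -0.1097 = ln(0.2439) / -0.1097 = -1.41099 / -0.1097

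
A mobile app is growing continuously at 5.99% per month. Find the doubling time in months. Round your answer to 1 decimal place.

doubling time ≈ 11.6 months

doubling time = ln(2) / |r| = 0.69315 / 0.0599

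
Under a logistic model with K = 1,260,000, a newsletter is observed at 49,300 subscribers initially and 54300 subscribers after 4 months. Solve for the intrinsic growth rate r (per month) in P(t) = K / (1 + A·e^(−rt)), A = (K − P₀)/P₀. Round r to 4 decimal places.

A = (1260000 − 49300)/49300 = 24.55781
54300 = 1260000/(1 + 24.55781·e^(−r·4)) → e^(−4r) = (23.20442 − 1)/24.55781 = 0.904169
r = −ln(0.904169)/4 = 0.10074/4

r ≈ 0.0252 per month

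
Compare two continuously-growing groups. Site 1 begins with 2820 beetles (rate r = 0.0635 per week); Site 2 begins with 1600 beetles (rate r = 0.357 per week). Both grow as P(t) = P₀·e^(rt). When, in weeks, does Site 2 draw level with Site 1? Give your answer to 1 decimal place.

2820·e^(0.0635t) = 1600·e^(0.357t)
2820/1600 = e^((0.357 − 0.0635)t) → ln(1.7625) = 0.2935·t
t = 0.56673 / 0.2935

t ≈ 1.9 weeks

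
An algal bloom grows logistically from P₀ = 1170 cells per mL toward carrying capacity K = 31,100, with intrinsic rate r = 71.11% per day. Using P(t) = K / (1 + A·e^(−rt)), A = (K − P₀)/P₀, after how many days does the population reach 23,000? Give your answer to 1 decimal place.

A = (31100 − 1170)/1170 = 25.5812
23000 = 31100/(1 + 25.5812·e^(−0.7111t)) → 1 + 25.5812·e^(−0.7111t) = 1.35217
e^(−0.7111t) = 0.013767 → t = ln(72.63797)/0.7111 = 4.28549/0.7111

t ≈ 6.0 days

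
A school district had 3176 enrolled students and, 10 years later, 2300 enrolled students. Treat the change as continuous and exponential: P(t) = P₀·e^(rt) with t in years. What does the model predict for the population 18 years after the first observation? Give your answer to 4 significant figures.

r = ln(2300/3176) / 10 ≈ -0.032271 per year
P(18) = 3176 · e^(-0.032271·18) = 3176 · 0.5594 ≈ 1776.67

≈ 1,777 enrolled students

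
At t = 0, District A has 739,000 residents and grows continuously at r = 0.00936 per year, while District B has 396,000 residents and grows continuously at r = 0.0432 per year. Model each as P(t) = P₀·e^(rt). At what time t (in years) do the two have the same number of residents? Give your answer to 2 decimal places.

t ≈ 18.44 years

739000·e^(0.00936t) = 396000·e^(0.0432t)
739000/396000 = e^((0.0432 − 0.00936)t) → ln(1.86616) = 0.03384·t
t = 0.62388 / 0.03384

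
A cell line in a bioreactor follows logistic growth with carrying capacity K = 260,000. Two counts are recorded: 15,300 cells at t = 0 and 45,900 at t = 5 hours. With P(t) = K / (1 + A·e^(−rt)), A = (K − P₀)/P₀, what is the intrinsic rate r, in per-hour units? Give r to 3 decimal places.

A = (260000 − 15300)/15300 = 15.99346
45900 = 260000/(1 + 15.99346·e^(−r·5)) → e^(−5r) = (5.66449 − 1)/15.99346 = 0.29165
r = −ln(0.29165)/5 = 1.2322/5

r ≈ 0.246 per hour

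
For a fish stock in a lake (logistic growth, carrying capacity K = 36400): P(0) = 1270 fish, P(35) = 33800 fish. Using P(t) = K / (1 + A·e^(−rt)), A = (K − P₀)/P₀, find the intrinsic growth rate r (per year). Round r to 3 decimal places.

A = (36400 − 1270)/1270 = 27.66142
33800 = 36400/(1 + 27.66142·e^(−r·35)) → e^(−35r) = (1.07692 − 1)/27.66142 = 0.002781
r = −ln(0.002781)/35 = 5.88499/35

r ≈ 0.168 per year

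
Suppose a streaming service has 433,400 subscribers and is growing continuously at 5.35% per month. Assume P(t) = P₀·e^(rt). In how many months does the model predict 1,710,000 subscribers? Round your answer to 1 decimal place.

1710000 = 433400 · e^(0.0535·t)
t = ln(1710000/433400) / 0.0535 = ln(3.94555) / 0.0535 = 1.37259 / 0.0535

t ≈ 25.7 months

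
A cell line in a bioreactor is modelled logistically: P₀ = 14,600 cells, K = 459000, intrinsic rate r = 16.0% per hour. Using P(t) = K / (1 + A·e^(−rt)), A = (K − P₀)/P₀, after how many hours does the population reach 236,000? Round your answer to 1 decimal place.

t ≈ 21.7 hours

A = (459000 − 14600)/14600 = 30.43836
236000 = 459000/(1 + 30.43836·e^(−0.16t)) → 1 + 30.43836·e^(−0.16t) = 1.94492
e^(−0.16t) = 0.031044 → t = ln(32.21279)/0.16 = 3.47236/0.16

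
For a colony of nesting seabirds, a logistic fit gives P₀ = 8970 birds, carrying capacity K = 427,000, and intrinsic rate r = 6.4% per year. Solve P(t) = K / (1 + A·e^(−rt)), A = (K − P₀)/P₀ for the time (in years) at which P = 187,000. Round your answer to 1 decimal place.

t ≈ 56.1 years

A = (427000 − 8970)/8970 = 46.60312
187000 = 427000/(1 + 46.60312·e^(−0.064t)) → 1 + 46.60312·e^(−0.064t) = 2.28342
e^(−0.064t) = 0.027539 → t = ln(36.3116)/0.064 = 3.59214/0.064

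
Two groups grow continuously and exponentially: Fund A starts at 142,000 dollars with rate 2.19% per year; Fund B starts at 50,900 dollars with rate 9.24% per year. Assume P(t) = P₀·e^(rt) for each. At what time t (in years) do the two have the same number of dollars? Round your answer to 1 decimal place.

142000·e^(0.0219t) = 50900·e^(0.0924t)
142000/50900 = e^((0.0924 − 0.0219)t) → ln(2.78978) = 0.0705·t
t = 1.02596 / 0.0705

t ≈ 14.6 years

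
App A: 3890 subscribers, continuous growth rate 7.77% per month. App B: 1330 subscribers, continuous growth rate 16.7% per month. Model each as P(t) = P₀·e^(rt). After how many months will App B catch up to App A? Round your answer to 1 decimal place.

t ≈ 12.0 months

3890·e^(0.0777t) = 1330·e^(0.167t)
3890/1330 = e^((0.167 − 0.0777)t) → ln(2.92481) = 0.0893·t
t = 1.07323 / 0.0893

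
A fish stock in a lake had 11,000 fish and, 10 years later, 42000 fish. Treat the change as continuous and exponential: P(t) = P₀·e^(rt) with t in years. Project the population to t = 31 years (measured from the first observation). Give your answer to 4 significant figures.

≈ 700,100 fish

r = ln(42000/11000) / 10 ≈ 0.133977 per year
P(31) = 11000 · e^(0.133977·31) = 11000 · 63.64371 ≈ 700080.79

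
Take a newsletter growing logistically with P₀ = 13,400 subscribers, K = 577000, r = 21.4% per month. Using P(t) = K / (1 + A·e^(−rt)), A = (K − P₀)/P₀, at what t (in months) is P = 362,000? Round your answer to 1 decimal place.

t ≈ 19.9 months

A = (577000 − 13400)/13400 = 42.0597
362000 = 577000/(1 + 42.0597·e^(−0.214t)) → 1 + 42.0597·e^(−0.214t) = 1.59392
e^(−0.214t) = 0.014121 → t = ln(70.8168)/0.214 = 4.2601/0.214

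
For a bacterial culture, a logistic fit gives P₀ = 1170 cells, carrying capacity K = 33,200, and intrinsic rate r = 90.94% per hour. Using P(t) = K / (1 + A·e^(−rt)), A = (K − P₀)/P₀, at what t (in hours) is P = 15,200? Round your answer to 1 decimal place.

t ≈ 3.5 hours

A = (33200 − 1170)/1170 = 27.37607
15200 = 33200/(1 + 27.37607·e^(−0.9094t)) → 1 + 27.37607·e^(−0.9094t) = 2.18421
e^(−0.9094t) = 0.043257 → t = ln(23.11757)/0.9094 = 3.14059/0.9094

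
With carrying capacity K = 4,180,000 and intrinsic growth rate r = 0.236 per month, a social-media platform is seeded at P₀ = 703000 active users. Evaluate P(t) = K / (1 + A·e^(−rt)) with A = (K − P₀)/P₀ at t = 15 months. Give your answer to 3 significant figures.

A = (4180000 − 703000)/703000 = 4.94595
P(15) = 4180000 / (1 + 4.94595·e^(−0.236·15)) = 4180000 / (1 + 4.94595·0.029013)
= 4180000 / 1.1435 ≈ 3655449.1

≈ 3,660,000 active users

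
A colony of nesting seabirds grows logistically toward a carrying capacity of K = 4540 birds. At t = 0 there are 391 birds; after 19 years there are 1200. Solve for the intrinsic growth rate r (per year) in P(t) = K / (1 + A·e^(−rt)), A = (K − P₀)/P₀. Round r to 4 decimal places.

r ≈ 0.0704 per year

A = (4540 − 391)/391 = 10.61125
1200 = 4540/(1 + 10.61125·e^(−r·19)) → e^(−19r) = (3.78333 − 1)/10.61125 = 0.2623
r = −ln(0.2623)/19 = 1.33827/19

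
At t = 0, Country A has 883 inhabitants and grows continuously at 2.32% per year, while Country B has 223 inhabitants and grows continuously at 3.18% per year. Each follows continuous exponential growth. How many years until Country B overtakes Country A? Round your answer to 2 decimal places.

883·e^(0.0232t) = 223·e^(0.0318t)
883/223 = e^((0.0318 − 0.0232)t) → ln(3.95964) = 0.0086·t
t = 1.37615 / 0.0086

t ≈ 160.02 years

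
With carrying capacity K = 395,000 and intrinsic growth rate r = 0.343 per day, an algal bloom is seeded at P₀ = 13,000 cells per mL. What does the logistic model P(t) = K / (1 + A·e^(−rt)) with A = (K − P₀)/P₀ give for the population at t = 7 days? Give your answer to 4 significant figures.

≈ 107,800 cells per mL

A = (395000 − 13000)/13000 = 29.38462
P(7) = 395000 / (1 + 29.38462·e^(−0.343·7)) = 395000 / (1 + 29.38462·0.090627)
= 395000 / 3.66305 ≈ 107833.7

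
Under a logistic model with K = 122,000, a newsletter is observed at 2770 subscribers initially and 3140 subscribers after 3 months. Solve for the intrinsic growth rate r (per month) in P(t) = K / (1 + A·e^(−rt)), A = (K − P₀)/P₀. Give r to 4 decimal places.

A = (122000 − 2770)/2770 = 43.04332
3140 = 122000/(1 + 43.04332·e^(−r·3)) → e^(−3r) = (38.8535 − 1)/43.04332 = 0.879428
r = −ln(0.879428)/3 = 0.12848/3

r ≈ 0.0428 per month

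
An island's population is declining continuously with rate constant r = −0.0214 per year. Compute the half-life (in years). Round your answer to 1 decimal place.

half-life ≈ 32.4 years

half-life = ln(2) / |r| = 0.69315 / 0.0214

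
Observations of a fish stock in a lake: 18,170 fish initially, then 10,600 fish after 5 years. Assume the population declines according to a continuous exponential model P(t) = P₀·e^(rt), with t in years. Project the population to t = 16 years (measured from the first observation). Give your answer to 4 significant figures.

≈ 3,239 fish

r = ln(10600/18170) / 5 ≈ -0.107784 per year
P(16) = 18170 · e^(-0.107784·16) = 18170 · 0.17826 ≈ 3238.9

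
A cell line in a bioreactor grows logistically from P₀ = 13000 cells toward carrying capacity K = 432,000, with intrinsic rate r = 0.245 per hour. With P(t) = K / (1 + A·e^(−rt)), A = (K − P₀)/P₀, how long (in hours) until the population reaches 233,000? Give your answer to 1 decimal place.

A = (432000 − 13000)/13000 = 32.23077
233000 = 432000/(1 + 32.23077·e^(−0.245t)) → 1 + 32.23077·e^(−0.245t) = 1.85408
e^(−0.245t) = 0.026499 → t = ln(37.73753)/0.245 = 3.63066/0.245

t ≈ 14.8 hours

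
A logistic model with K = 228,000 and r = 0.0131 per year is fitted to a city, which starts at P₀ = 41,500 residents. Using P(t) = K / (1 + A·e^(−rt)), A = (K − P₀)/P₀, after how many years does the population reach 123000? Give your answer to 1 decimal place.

A = (228000 − 41500)/41500 = 4.49398
123000 = 228000/(1 + 4.49398·e^(−0.0131t)) → 1 + 4.49398·e^(−0.0131t) = 1.85366
e^(−0.0131t) = 0.189956 → t = ln(5.26437)/0.0131 = 1.66096/0.0131

t ≈ 126.8 years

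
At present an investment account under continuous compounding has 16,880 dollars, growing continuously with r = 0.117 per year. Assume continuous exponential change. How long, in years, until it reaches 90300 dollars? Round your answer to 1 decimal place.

t ≈ 14.3 years

90300 = 16880 · e^(0.117·t)
t = ln(90300/16880) / 0.117 = ln(5.34953) / 0.117 = 1.67701 / 0.117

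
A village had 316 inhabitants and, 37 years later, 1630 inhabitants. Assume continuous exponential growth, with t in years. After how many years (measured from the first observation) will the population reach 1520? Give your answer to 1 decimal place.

t ≈ 35.4 years

r = ln(1630/316) / 37 ≈ 0.04434 per year
t = ln(1520/316) / r = 1.57072 / 0.04434 ≈ 35.424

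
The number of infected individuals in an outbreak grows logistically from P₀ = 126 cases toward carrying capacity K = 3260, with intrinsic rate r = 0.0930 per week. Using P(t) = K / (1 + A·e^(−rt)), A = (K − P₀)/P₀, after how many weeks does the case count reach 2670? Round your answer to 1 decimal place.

A = (3260 − 126)/126 = 24.87302
2670 = 3260/(1 + 24.87302·e^(−0.093t)) → 1 + 24.87302·e^(−0.093t) = 1.22097
e^(−0.093t) = 0.008884 → t = ln(112.56094)/0.093 = 4.72349/0.093

t ≈ 50.8 weeks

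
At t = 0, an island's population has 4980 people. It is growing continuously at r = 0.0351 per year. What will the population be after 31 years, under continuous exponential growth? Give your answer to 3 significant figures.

P(31) = 4980 · e^(0.0351·31) = 4980 · e^(1.0881)
= 4980 · 2.96863 ≈ 14783.77

≈ 14,800 people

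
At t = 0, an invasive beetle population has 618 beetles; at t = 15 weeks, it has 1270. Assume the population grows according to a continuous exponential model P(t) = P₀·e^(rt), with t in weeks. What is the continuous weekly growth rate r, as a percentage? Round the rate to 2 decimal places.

1270 = 618 · e^(r·15)
e^(15r) = 1270/618 = 2.05502
r = ln(2.05502) / 15 = 0.72028 / 15

r ≈ 4.80% per week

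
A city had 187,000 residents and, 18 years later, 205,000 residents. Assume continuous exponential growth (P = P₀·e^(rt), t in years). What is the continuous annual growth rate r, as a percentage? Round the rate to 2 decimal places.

205000 = 187000 · e^(r·18)
e^(18r) = 205000/187000 = 1.09626
r = ln(1.09626) / 18 = 0.0919 / 18

r ≈ 0.51% per year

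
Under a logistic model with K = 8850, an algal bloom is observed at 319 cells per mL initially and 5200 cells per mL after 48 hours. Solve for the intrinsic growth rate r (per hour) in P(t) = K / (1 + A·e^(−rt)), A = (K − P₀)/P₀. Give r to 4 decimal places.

r ≈ 0.0758 per hour

A = (8850 − 319)/319 = 26.74295
5200 = 8850/(1 + 26.74295·e^(−r·48)) → e^(−48r) = (1.70192 − 1)/26.74295 = 0.026247
r = −ln(0.026247)/48 = 3.6402/48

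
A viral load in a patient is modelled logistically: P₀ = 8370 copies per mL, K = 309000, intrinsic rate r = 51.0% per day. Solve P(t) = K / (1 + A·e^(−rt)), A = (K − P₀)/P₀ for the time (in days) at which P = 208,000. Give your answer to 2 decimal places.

A = (309000 − 8370)/8370 = 35.91756
208000 = 309000/(1 + 35.91756·e^(−0.51t)) → 1 + 35.91756·e^(−0.51t) = 1.48558
e^(−0.51t) = 0.013519 → t = ln(73.96884)/0.51 = 4.30364/0.51

t ≈ 8.44 days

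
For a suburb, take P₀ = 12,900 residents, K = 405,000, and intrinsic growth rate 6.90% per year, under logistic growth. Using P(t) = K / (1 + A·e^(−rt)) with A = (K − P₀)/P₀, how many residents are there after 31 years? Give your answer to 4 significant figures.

A = (405000 − 12900)/12900 = 30.39535
P(31) = 405000 / (1 + 30.39535·e^(−0.069·31)) = 405000 / (1 + 30.39535·0.117773)
= 405000 / 4.57974 ≈ 88433.01

≈ 88,430 residents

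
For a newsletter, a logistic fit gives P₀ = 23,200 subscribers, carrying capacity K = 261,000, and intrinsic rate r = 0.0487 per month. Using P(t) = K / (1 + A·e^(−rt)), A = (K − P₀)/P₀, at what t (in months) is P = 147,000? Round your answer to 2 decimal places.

t ≈ 53.01 months

A = (261000 − 23200)/23200 = 10.25
147000 = 261000/(1 + 10.25·e^(−0.0487t)) → 1 + 10.25·e^(−0.0487t) = 1.77551
e^(−0.0487t) = 0.07566 → t = ln(13.21711)/0.0487 = 2.58151/0.0487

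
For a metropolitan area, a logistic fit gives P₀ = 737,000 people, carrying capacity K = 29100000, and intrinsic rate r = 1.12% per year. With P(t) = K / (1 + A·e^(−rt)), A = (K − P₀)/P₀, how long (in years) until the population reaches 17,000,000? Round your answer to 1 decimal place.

A = (29100000 − 737000)/737000 = 38.4844
17000000 = 29100000/(1 + 38.4844·e^(−0.0112t)) → 1 + 38.4844·e^(−0.0112t) = 1.71176
e^(−0.0112t) = 0.018495 → t = ln(54.06899)/0.0112 = 3.99026/0.0112

t ≈ 356.3 years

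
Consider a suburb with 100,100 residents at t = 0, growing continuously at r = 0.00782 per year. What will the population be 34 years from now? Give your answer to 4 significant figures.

P(34) = 100100 · e^(0.00782·34) = 100100 · e^(0.26588)
= 100100 · 1.30458 ≈ 130588.31

≈ 130,600 residents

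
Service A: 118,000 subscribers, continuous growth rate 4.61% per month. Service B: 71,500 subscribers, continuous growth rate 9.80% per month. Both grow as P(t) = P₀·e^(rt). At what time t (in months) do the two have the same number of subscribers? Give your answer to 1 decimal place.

118000·e^(0.0461t) = 71500·e^(0.098t)
118000/71500 = e^((0.098 − 0.0461)t) → ln(1.65035) = 0.0519·t
t = 0.50099 / 0.0519

t ≈ 9.7 months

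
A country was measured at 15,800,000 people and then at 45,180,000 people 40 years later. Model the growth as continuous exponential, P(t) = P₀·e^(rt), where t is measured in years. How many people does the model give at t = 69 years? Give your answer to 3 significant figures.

r = ln(45180000/15800000) / 40 ≈ 0.026266 per year
P(69) = 15800000 · e^(0.026266·69) = 15800000 · 6.1249 ≈ 96773367.28

≈ 96,800,000 people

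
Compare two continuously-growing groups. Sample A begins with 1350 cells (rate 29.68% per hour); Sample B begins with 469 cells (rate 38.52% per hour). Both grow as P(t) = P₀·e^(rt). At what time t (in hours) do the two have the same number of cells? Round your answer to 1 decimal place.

t ≈ 12.0 hours

1350·e^(0.2968t) = 469·e^(0.3852t)
1350/469 = e^((0.3852 − 0.2968)t) → ln(2.87846) = 0.0884·t
t = 1.05726 / 0.0884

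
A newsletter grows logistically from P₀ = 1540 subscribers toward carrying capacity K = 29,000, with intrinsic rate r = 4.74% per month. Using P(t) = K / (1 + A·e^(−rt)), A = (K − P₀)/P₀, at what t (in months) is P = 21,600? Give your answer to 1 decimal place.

t ≈ 83.4 months

A = (29000 − 1540)/1540 = 17.83117
21600 = 29000/(1 + 17.83117·e^(−0.0474t)) → 1 + 17.83117·e^(−0.0474t) = 1.34259
e^(−0.0474t) = 0.019213 → t = ln(52.04774)/0.0474 = 3.95216/0.0474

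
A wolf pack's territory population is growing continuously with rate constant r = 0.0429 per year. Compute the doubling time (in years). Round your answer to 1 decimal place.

doubling time ≈ 16.2 years

doubling time = ln(2) / |r| = 0.69315 / 0.0429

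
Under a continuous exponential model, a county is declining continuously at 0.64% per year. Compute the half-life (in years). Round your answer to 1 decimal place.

half-life = ln(2) / |r| = 0.69315 / 0.0064

half-life ≈ 108.3 years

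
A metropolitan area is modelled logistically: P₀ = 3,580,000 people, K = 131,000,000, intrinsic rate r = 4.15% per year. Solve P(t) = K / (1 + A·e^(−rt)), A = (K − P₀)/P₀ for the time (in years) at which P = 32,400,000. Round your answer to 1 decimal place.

t ≈ 59.3 years

A = (131000000 − 3580000)/3580000 = 35.59218
32400000 = 131000000/(1 + 35.59218·e^(−0.0415t)) → 1 + 35.59218·e^(−0.0415t) = 4.04321
e^(−0.0415t) = 0.085502 → t = ln(11.6956)/0.0415 = 2.45921/0.0415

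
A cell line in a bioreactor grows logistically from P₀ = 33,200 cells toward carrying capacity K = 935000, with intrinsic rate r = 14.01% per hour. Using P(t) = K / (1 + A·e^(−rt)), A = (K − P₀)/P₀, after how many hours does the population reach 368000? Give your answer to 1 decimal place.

t ≈ 20.5 hours

A = (935000 − 33200)/33200 = 27.16265
368000 = 935000/(1 + 27.16265·e^(−0.1401t)) → 1 + 27.16265·e^(−0.1401t) = 2.54076
e^(−0.1401t) = 0.056724 → t = ln(17.62937)/0.1401 = 2.86957/0.1401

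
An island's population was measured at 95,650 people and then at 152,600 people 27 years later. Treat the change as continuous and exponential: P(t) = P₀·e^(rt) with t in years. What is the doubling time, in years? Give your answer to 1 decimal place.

r = ln(152600/95650) / 27 = ln(1.5954) / 27 ≈ 0.017301 per year
doubling time = ln 2 / |r| = 0.69315 / 0.017301

doubling time ≈ 40.1 years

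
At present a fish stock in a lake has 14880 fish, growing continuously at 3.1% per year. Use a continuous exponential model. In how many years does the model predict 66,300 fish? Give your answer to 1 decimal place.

t ≈ 48.2 years

66300 = 14880 · e^(0.031·t)
t = ln(66300/14880) / 0.031 = ln(4.45565) / 0.031 = 1.49417 / 0.031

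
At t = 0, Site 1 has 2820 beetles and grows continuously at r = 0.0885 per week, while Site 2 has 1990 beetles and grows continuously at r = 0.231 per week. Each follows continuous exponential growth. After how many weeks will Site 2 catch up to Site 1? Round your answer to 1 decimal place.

2820·e^(0.0885t) = 1990·e^(0.231t)
2820/1990 = e^((0.231 − 0.0885)t) → ln(1.41709) = 0.1425·t
t = 0.3486 / 0.1425

t ≈ 2.4 weeks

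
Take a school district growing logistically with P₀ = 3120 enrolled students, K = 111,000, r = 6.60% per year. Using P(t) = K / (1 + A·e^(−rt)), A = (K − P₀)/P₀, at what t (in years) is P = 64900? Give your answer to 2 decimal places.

t ≈ 58.87 years

A = (111000 − 3120)/3120 = 34.57692
64900 = 111000/(1 + 34.57692·e^(−0.066t)) → 1 + 34.57692·e^(−0.066t) = 1.71032
e^(−0.066t) = 0.020543 → t = ln(48.67771)/0.066 = 3.88522/0.066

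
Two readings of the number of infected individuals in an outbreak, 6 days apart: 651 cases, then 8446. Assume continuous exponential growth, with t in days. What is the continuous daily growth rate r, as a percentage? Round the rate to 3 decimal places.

8446 = 651 · e^(r·6)
e^(6r) = 8446/651 = 12.97389
r = ln(12.97389) / 6 = 2.56294 / 6

r ≈ 42.716% per day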